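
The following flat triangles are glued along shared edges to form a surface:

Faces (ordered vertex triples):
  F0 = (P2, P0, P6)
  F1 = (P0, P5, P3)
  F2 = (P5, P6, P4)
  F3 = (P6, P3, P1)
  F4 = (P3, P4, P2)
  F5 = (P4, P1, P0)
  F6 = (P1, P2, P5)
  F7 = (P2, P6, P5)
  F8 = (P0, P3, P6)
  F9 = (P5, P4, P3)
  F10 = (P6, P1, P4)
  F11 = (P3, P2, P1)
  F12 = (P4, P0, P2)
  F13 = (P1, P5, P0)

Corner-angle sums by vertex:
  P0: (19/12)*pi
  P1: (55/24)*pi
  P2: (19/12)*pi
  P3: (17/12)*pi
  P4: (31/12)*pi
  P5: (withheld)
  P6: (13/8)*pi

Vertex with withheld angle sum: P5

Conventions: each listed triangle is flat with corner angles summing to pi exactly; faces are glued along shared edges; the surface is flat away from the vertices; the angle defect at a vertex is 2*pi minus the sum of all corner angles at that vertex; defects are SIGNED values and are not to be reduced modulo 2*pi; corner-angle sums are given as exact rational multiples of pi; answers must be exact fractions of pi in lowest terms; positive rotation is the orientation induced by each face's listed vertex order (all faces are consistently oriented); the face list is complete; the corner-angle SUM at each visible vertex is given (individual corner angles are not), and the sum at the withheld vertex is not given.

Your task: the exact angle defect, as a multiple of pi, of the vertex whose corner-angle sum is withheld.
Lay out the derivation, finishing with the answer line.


V = 7, E = 21, F = 14; chi = V - E + F = 0
Gauss-Bonnet: total defect = 2*pi*chi = 0; visible defects sum to (11/12)*pi

Answer: defect(P5) = (-11/12)*pi


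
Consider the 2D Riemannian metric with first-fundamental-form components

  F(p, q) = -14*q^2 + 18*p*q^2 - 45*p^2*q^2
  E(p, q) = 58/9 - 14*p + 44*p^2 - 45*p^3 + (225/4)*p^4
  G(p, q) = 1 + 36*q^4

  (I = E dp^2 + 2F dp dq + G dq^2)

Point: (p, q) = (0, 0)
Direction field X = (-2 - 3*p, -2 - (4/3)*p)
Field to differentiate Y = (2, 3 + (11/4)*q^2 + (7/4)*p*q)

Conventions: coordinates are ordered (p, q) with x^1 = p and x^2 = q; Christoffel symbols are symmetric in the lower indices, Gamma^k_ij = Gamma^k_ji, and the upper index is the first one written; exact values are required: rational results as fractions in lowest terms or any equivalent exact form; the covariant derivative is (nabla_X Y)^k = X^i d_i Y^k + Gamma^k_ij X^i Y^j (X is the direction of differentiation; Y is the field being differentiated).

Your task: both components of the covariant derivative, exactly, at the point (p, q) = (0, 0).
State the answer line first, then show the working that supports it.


Answer: (nabla_X Y)^p = 126/29, (nabla_X Y)^q = 0

E = 58/9, F = 0, G = 1 at the point
E_p = -14, E_q = 0, F_p = 0, F_q = 0, G_p = 0, G_q = 0
EG - F^2 = 58/9;  g^inv = (9/58) * [[1, 0], [0, 58/9]]
first-kind symbols [ij,l] = (1/2)(d_i g_jl + d_j g_il - d_l g_ij): [pp,p] = E_p/2 = -7, [pp,q] = F_p - E_q/2 = 0, [pq,p] = E_q/2 = 0, [pq,q] = G_p/2 = 0, [qq,p] = F_q - G_p/2 = 0, [qq,q] = G_q/2 = 0
Gamma^p_ij = (G*[ij,p] - F*[ij,q])/(EG - F^2), Gamma^q_ij = (E*[ij,q] - F*[ij,p])/(EG - F^2)
Gamma_ppp = -63/58, Gamma_ppq = 0, Gamma_pqq = 0, Gamma_qpp = 0, Gamma_qpq = 0, Gamma_qqq = 0
X = (-2, -2), Y = (2, 3) at the point


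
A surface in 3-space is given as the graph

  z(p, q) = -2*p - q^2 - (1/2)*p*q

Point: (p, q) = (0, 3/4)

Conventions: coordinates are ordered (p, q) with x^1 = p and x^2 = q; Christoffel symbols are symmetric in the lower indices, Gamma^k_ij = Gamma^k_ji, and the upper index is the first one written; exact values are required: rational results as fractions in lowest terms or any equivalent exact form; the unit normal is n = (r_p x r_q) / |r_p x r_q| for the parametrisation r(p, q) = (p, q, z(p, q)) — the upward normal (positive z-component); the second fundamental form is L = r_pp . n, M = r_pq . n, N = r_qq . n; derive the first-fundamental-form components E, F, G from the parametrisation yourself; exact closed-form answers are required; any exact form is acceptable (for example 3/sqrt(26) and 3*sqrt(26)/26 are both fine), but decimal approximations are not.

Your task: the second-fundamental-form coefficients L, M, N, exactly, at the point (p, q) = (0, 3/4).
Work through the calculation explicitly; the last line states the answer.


z_p = -19/8, z_q = -3/2, z_pp = 0, z_pq = -1/2, z_qq = -2
E = 425/64, F = 57/16, G = 13/4; answer radicand W^2 = 569/64
unnormalised second-form numerators: l = 0, m = -1/2, n = -2; L = l/sqrt(569/64), and similarly M = m/sqrt(W^2), N = n/sqrt(W^2)

Answer: L = 0, M = -4*sqrt(569)/569, N = -16*sqrt(569)/569


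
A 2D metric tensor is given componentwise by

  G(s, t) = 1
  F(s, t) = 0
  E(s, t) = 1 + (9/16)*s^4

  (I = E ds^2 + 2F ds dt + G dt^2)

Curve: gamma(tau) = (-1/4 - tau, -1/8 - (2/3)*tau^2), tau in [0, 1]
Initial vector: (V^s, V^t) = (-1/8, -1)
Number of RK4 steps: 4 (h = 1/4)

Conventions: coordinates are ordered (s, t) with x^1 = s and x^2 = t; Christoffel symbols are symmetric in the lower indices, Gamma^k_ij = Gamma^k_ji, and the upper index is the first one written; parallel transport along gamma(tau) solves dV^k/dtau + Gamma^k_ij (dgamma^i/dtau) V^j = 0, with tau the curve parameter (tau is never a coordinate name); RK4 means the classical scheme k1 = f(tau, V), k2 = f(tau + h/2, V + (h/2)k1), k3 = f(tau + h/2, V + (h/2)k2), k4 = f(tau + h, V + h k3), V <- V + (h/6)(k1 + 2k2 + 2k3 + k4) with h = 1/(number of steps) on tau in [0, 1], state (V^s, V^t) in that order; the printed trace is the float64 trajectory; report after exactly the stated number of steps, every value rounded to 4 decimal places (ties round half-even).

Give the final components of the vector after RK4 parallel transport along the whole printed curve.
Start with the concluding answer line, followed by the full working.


Answer: V^s = -0.0812, V^t = -1.0000

gamma'(tau) = (-1, -(4/3)*tau); f(tau, V)^k = -Gamma^k_ij(gamma(tau)) gamma'^i(tau) V^j; h = 1/4; intermediate values shown to 6 dp
curve data and Christoffel symbols at the stage parameters:
  tau = 0.000000: gamma = (-0.250000, -0.125000), gamma' = (-1.000000, 0.000000); Gamma_sss = -0.017540, Gamma_sst = 0.000000, Gamma_stt = 0.000000, Gamma_tss = 0.000000, Gamma_tst = 0.000000, Gamma_ttt = 0.000000
  tau = 0.125000: gamma = (-0.375000, -0.135417), gamma' = (-1.000000, -0.166667); Gamma_sss = -0.058674, Gamma_sst = 0.000000, Gamma_stt = 0.000000, Gamma_tss = 0.000000, Gamma_tst = 0.000000, Gamma_ttt = 0.000000
  tau = 0.250000: gamma = (-0.500000, -0.166667), gamma' = (-1.000000, -0.333333); Gamma_sss = -0.135849, Gamma_sst = 0.000000, Gamma_stt = 0.000000, Gamma_tss = 0.000000, Gamma_tst = 0.000000, Gamma_ttt = 0.000000
  tau = 0.375000: gamma = (-0.625000, -0.218750), gamma' = (-1.000000, -0.500000); Gamma_sss = -0.252948, Gamma_sst = 0.000000, Gamma_stt = 0.000000, Gamma_tss = 0.000000, Gamma_tst = 0.000000, Gamma_ttt = 0.000000
  tau = 0.500000: gamma = (-0.750000, -0.291667), gamma' = (-1.000000, -0.666667); Gamma_sss = -0.402902, Gamma_sst = 0.000000, Gamma_stt = 0.000000, Gamma_tss = 0.000000, Gamma_tst = 0.000000, Gamma_ttt = 0.000000
  tau = 0.625000: gamma = (-0.875000, -0.385417), gamma' = (-1.000000, -0.833333); Gamma_sss = -0.566780, Gamma_sst = 0.000000, Gamma_stt = 0.000000, Gamma_tss = 0.000000, Gamma_tst = 0.000000, Gamma_ttt = 0.000000
  tau = 0.750000: gamma = (-1.000000, -0.500000), gamma' = (-1.000000, -1.000000); Gamma_sss = -0.720000, Gamma_sst = 0.000000, Gamma_stt = 0.000000, Gamma_tss = 0.000000, Gamma_tst = 0.000000, Gamma_ttt = 0.000000
  tau = 0.875000: gamma = (-1.125000, -0.635417), gamma' = (-1.000000, -1.166667); Gamma_sss = -0.842605, Gamma_sst = 0.000000, Gamma_stt = 0.000000, Gamma_tss = 0.000000, Gamma_tst = 0.000000, Gamma_ttt = 0.000000
  tau = 1.000000: gamma = (-1.250000, -0.791667), gamma' = (-1.000000, -1.333333); Gamma_sss = -0.925831, Gamma_sst = 0.000000, Gamma_stt = 0.000000, Gamma_tss = 0.000000, Gamma_tst = 0.000000, Gamma_ttt = 0.000000
step 0: V^s = -0.1250, V^t = -1.0000
step 1: k1 = (0.002192, 0.000000), k2 = (0.007318, 0.000000), k3 = (0.007281, 0.000000), k4 = (0.016734, 0.000000); V <- V + (h/6)(k1 + 2k2 + 2k3 + k4): V^s = -0.1230, V^t = -1.0000
step 2: k1 = (0.016709, 0.000000), k2 = (0.030583, 0.000000), k3 = (0.030144, 0.000000), k4 = (0.046519, 0.000000); V <- V + (h/6)(k1 + 2k2 + 2k3 + k4): V^s = -0.1153, V^t = -1.0000
step 3: k1 = (0.046454, 0.000000), k2 = (0.062058, 0.000000), k3 = (0.060953, 0.000000), k4 = (0.072044, 0.000000); V <- V + (h/6)(k1 + 2k2 + 2k3 + k4): V^s = -0.1001, V^t = -1.0000
step 4: k1 = (0.072080, 0.000000), k2 = (0.076763, 0.000000), k3 = (0.076269, 0.000000), k4 = (0.075033, 0.000000); V <- V + (h/6)(k1 + 2k2 + 2k3 + k4): V^s = -0.0812, V^t = -1.0000


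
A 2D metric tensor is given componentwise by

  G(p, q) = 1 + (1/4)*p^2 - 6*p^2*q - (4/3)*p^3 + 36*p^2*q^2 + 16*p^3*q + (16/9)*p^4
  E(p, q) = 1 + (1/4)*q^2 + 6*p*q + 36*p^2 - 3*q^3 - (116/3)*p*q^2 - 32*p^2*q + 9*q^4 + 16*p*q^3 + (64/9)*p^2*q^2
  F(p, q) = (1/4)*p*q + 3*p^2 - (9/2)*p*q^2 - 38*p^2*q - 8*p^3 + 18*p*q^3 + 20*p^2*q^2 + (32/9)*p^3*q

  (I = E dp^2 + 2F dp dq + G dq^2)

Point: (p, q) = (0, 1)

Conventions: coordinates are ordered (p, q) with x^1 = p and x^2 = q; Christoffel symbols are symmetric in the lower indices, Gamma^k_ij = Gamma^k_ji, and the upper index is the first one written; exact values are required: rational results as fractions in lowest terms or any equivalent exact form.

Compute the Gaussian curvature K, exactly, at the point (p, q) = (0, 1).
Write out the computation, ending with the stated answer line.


E = 29/4, F = 0, G = 1, EG - F^2 = 29/4 at the point
E_p = -50/3, E_q = 55/2, F_p = 55/4, F_q = 0, G_p = 0, G_q = 0
E_qq = 181/2, F_pq = 181/4, G_pp = 121/2
Evaluate Brioschi's two determinant matrices M1, M2 and divide by (EG - F^2)^2.
M1 = [[-E_qq/2 + F_pq - G_pp/2, E_p/2, F_p - E_q/2], [F_q - G_p/2, E, F], [G_q/2, F, G]] = [[-121/4, -25/3, 0], [0, 29/4, 0], [0, 0, 1]]; det M1 = -3509/16
M2 = [[0, E_q/2, G_p/2], [E_q/2, E, F], [G_p/2, F, G]] = [[0, 55/4, 0], [55/4, 29/4, 0], [0, 0, 1]]; det M2 = -3025/16
det M1 - det M2 = -121/4; K = -121/4 / (29/4)^2 = -484/841

Answer: K = -484/841


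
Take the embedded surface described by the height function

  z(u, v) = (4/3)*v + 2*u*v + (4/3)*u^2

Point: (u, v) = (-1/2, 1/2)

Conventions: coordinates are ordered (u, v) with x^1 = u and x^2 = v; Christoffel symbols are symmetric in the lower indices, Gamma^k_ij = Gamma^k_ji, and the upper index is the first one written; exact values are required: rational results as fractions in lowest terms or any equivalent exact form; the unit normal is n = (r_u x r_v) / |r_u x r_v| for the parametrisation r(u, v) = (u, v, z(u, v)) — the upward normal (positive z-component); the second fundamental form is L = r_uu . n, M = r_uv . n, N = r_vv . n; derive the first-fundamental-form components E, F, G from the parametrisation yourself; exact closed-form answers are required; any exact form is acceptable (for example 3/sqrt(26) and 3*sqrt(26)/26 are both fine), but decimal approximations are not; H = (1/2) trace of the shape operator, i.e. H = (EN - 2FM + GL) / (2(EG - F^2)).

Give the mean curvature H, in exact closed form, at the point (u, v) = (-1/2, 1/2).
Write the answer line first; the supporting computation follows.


Answer: H = 46*sqrt(11)/121

z_u = -1/3, z_v = 1/3, z_uu = 8/3, z_uv = 2, z_vv = 0
E = 10/9, F = -1/9, G = 10/9; answer radicand W^2 = 11/9
unnormalised second-form numerators: l = 8/3, m = 2, n = 0; L = l/sqrt(11/9), and similarly M = m/sqrt(W^2), N = n/sqrt(W^2)
H = (E*n - 2*F*m + G*l) / (2*(EG - F^2)*sqrt(W^2)); E*n - 2*F*m + G*l = 92/27, EG - F^2 = 11/9, so H = (46/33)/sqrt(11/9)


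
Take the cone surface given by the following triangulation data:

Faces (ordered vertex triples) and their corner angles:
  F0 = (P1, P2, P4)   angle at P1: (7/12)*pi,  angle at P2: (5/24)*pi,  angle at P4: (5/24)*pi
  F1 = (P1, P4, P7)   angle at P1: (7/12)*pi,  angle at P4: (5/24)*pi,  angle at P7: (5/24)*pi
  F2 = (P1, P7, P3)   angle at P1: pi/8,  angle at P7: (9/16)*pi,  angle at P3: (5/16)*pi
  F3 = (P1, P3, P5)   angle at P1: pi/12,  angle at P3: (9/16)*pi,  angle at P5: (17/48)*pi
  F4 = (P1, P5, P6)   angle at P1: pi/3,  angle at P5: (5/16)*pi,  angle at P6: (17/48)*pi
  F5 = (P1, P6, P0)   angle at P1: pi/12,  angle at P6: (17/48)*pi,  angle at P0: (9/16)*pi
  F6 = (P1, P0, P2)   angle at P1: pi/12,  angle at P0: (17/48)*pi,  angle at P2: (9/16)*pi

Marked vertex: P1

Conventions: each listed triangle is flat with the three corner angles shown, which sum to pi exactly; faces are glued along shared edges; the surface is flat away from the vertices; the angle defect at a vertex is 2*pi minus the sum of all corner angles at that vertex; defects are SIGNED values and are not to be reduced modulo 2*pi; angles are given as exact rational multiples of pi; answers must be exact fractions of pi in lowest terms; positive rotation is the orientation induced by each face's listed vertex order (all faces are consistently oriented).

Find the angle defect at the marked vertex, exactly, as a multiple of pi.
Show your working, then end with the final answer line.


Sum of corner angles at P1: (15/8)*pi
defect = 2*pi - (15/8)*pi

Answer: defect(P1) = pi/8


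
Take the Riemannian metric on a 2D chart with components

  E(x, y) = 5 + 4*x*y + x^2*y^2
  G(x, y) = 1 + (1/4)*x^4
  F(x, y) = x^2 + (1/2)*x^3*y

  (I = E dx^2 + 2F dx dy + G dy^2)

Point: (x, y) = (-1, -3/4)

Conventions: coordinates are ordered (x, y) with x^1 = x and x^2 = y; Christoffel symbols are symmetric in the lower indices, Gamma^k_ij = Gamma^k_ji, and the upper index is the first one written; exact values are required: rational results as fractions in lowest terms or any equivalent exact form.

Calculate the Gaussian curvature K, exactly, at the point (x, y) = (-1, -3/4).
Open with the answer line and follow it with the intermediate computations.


Answer: K = -256/19881

E = 137/16, F = 11/8, G = 5/4, EG - F^2 = 141/16 at the point
E_x = -33/8, E_y = -11/2, F_x = -25/8, F_y = -1/2, G_x = -1, G_y = 0
E_yy = 2, F_xy = 3/2, G_xx = 3
The intrinsic route: Brioschi's K = (det M1 - det M2)/(EG - F^2)^2.
M1 = [[-E_yy/2 + F_xy - G_xx/2, E_x/2, F_x - E_y/2], [F_y - G_x/2, E, F], [G_y/2, F, G]] = [[-1, -33/16, -3/8], [0, 137/16, 11/8], [0, 11/8, 5/4]]; det M1 = -141/16
M2 = [[0, E_y/2, G_x/2], [E_y/2, E, F], [G_x/2, F, G]] = [[0, -11/4, -1/2], [-11/4, 137/16, 11/8], [-1/2, 11/8, 5/4]]; det M2 = -125/16
det M1 - det M2 = -1; K = -1 / (141/16)^2 = -256/19881


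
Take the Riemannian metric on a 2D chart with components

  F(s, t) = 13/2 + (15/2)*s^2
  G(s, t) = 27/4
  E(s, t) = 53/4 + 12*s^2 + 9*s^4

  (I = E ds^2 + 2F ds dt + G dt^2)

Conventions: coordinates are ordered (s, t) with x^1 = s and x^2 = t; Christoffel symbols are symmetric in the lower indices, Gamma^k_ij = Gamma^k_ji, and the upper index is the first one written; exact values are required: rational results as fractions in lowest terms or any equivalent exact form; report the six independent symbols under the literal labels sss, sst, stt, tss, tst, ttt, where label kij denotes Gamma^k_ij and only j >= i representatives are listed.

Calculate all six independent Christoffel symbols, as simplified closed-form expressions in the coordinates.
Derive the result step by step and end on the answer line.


E = 53/4 + 12*s^2 + 9*s^4; F = 13/2 + (15/2)*s^2; G = 27/4
Gamma^k_ij = (1/2) g^{kl} (d_i g_jl + d_j g_il - d_l g_ij), with g^inv = (1/(EG-F^2)) [[G, -F], [-F, E]]
first partials: E_s = 24*s + 36*s^3, E_t = 0, F_s = 15*s, F_t = 0, G_s = 0, G_t = 0
D = EG - F^2 = 755/16 - (33/2)*s^2 + (9/2)*s^4
expanded: Gamma^s_ss = (G E_s - 2F F_s + F E_t)/(2D), Gamma^s_st = (G E_t - F G_s)/(2D), Gamma^s_tt = (2G F_t - G G_s - F G_t)/(2D), Gamma^t_ss = (2E F_s - E E_t - F E_s)/(2D), Gamma^t_st = (E G_s - F E_t)/(2D), Gamma^t_tt = (E G_t - 2F F_t + F G_s)/(2D); substitute and cancel common factors

Answer: Gamma_sss = (144*s^3 - 264*s)/(72*s^4 - 264*s^2 + 755), Gamma_sst = 0, Gamma_stt = 0, Gamma_tss = (-432*s^3 + 1932*s)/(72*s^4 - 264*s^2 + 755), Gamma_tst = 0, Gamma_ttt = 0


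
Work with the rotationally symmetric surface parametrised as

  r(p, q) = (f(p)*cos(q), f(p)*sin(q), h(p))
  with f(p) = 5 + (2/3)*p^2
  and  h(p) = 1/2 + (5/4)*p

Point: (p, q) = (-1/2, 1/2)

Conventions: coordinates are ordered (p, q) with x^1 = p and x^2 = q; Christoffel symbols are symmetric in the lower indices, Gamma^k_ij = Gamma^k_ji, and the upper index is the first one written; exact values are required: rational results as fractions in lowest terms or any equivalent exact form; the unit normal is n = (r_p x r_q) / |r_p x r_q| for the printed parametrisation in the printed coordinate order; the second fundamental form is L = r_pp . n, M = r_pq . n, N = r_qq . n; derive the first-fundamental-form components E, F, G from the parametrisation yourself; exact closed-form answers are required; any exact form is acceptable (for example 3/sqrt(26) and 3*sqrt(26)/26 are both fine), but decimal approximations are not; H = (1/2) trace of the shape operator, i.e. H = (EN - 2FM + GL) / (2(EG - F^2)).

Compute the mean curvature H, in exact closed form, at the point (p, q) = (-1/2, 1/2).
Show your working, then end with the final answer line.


f = 31/6, f' = -2/3, f'' = 4/3, h' = 5/4, h'' = 0
E = 289/144, F = 0, G = 961/36; answer radicand W^2 = 289/144
unnormalised second-form numerators: l = -5/3, m = 0, n = 155/24; L = l/sqrt(289/144), and similarly M = m/sqrt(W^2), N = n/sqrt(W^2)
H = (E*n - 2*F*m + G*l) / (2*(EG - F^2)*sqrt(W^2)); E*n - 2*F*m + G*l = -108965/3456, EG - F^2 = 277729/5184, so H = (-10545/35836)/sqrt(289/144)

Answer: H = -31635/152303


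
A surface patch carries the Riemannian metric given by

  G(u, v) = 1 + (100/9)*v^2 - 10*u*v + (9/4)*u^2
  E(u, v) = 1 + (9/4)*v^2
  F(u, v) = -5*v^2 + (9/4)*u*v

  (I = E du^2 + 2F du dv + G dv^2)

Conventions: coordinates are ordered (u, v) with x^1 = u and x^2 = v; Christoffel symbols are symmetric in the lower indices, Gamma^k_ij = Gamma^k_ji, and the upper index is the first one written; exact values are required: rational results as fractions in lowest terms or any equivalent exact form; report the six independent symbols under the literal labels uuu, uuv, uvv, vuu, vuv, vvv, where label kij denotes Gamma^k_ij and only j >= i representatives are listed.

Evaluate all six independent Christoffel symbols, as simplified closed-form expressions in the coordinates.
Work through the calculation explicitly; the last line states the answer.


E = 1 + (9/4)*v^2; F = -5*v^2 + (9/4)*u*v; G = 1 + (100/9)*v^2 - 10*u*v + (9/4)*u^2
Gamma^k_ij = (1/2) g^{kl} (d_i g_jl + d_j g_il - d_l g_ij), with g^inv = (1/(EG-F^2)) [[G, -F], [-F, E]]
first partials: E_u = 0, E_v = (9/2)*v, F_u = (9/4)*v, F_v = -10*v + (9/4)*u, G_u = -10*v + (9/2)*u, G_v = (200/9)*v - 10*u
D = EG - F^2 = 1 + (481/36)*v^2 - 10*u*v + (9/4)*u^2
expanded: Gamma^u_uu = (G E_u - 2F F_u + F E_v)/(2D), Gamma^u_uv = (G E_v - F G_u)/(2D), Gamma^u_vv = (2G F_v - G G_u - F G_v)/(2D), Gamma^v_uu = (2E F_u - E E_v - F E_u)/(2D), Gamma^v_uv = (E G_u - F E_v)/(2D), Gamma^v_vv = (E G_v - 2F F_v + F G_u)/(2D); substitute and cancel common factors

Answer: Gamma_uuu = 0, Gamma_uuv = 81*v/(81*u^2 - 360*u*v + 481*v^2 + 36), Gamma_uvv = -180*v/(81*u^2 - 360*u*v + 481*v^2 + 36), Gamma_vuu = 0, Gamma_vuv = (81*u - 180*v)/(81*u^2 - 360*u*v + 481*v^2 + 36), Gamma_vvv = (-180*u + 400*v)/(81*u^2 - 360*u*v + 481*v^2 + 36)


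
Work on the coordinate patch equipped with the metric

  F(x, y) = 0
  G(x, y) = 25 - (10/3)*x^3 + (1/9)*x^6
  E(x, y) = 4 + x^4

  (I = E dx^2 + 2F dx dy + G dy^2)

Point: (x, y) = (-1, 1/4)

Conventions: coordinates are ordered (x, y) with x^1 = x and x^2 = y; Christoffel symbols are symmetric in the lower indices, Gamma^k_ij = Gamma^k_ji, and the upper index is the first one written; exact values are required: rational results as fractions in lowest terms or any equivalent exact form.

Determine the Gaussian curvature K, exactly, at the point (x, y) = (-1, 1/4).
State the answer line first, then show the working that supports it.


Answer: K = -3/50

E = 5, F = 0, G = 256/9, EG - F^2 = 1280/9 at the point
E_x = -4, E_y = 0, F_x = 0, F_y = 0, G_x = -32/3, G_y = 0
E_yy = 0, F_xy = 0, G_xx = 70/3
K follows from Brioschi's formula, (det M1 - det M2)/(EG - F^2)^2.
M1 = [[-E_yy/2 + F_xy - G_xx/2, E_x/2, F_x - E_y/2], [F_y - G_x/2, E, F], [G_y/2, F, G]] = [[-35/3, -2, 0], [16/3, 5, 0], [0, 0, 256/9]]; det M1 = -36608/27
M2 = [[0, E_y/2, G_x/2], [E_y/2, E, F], [G_x/2, F, G]] = [[0, 0, -16/3], [0, 5, 0], [-16/3, 0, 256/9]]; det M2 = -1280/9
det M1 - det M2 = -32768/27; K = -32768/27 / (1280/9)^2 = -3/50


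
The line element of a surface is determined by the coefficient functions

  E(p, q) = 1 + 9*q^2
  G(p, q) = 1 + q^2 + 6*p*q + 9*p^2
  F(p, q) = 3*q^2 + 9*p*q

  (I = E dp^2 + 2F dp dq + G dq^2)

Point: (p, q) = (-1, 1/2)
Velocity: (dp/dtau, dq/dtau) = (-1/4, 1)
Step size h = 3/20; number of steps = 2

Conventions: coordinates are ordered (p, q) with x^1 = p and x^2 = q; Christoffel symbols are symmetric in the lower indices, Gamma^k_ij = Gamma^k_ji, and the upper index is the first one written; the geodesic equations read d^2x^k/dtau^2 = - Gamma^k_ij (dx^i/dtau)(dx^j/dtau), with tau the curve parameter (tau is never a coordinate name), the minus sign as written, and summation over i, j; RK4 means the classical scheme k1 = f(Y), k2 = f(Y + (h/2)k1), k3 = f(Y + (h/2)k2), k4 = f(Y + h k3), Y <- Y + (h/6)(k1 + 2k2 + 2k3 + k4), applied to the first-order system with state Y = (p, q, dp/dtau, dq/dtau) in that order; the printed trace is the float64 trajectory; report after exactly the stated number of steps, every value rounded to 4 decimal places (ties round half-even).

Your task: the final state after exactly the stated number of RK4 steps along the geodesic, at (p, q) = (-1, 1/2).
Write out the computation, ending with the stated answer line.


f(Y) = (dp/dtau, dq/dtau, -Gamma^p_ij Y'^i Y'^j, -Gamma^q_ij Y'^i Y'^j) with the Gammas evaluated at the stage position; h = 0.150000; intermediate values shown to 6 dp
step 0: p = -1.0000, q = 0.5000, dp/dtau = -0.2500, dq/dtau = 1.0000
step 1:
  k1: at (p, q) = (-1.000000, 0.500000), (dp/dtau, dq/dtau) = (-0.250000, 1.000000); Gamma_ppp = 0.000000, Gamma_ppq = 0.473684, Gamma_pqq = 0.157895, Gamma_qpp = 0.000000, Gamma_qpq = -0.789474, Gamma_qqq = -0.263158; k1 = (-0.250000, 1.000000, 0.078947, -0.131579)
  k2: at (p, q) = (-1.018750, 0.575000), (dp/dtau, dq/dtau) = (-0.244079, 0.990132); Gamma_ppp = 0.000000, Gamma_ppq = 0.510747, Gamma_pqq = 0.170249, Gamma_qpp = 0.000000, Gamma_qpq = -0.734661, Gamma_qqq = -0.244887; k2 = (-0.244079, 0.990132, 0.079959, -0.115014)
  k3: at (p, q) = (-1.018306, 0.574260), (dp/dtau, dq/dtau) = (-0.244003, 0.991374); Gamma_ppp = 0.000000, Gamma_ppq = 0.510623, Gamma_pqq = 0.170208, Gamma_qpp = 0.000000, Gamma_qpq = -0.735254, Gamma_qqq = -0.245085; k3 = (-0.244003, 0.991374, 0.079754, -0.114839)
  k4: at (p, q) = (-1.036600, 0.648706), (dp/dtau, dq/dtau) = (-0.238037, 0.982774); Gamma_ppp = 0.000000, Gamma_ppq = 0.538377, Gamma_pqq = 0.179459, Gamma_qpp = 0.000000, Gamma_qpq = -0.680841, Gamma_qqq = -0.226947; k4 = (-0.238037, 0.982774, 0.078562, -0.099352)
  Y <- Y + (h/6)(k1 + 2k2 + 2k3 + k4): p = -1.0366, q = 0.6486, dp/dtau = -0.2381, dq/dtau = 0.9827
step 2:
  k1: at (p, q) = (-1.036605, 0.648645), (dp/dtau, dq/dtau) = (-0.238077, 0.982734); Gamma_ppp = 0.000000, Gamma_ppq = 0.538343, Gamma_pqq = 0.179448, Gamma_qpp = 0.000000, Gamma_qpq = -0.680883, Gamma_qqq = -0.226961; k1 = (-0.238077, 0.982734, 0.078603, -0.099416)
  k2: at (p, q) = (-1.054461, 0.722350), (dp/dtau, dq/dtau) = (-0.232181, 0.975278); Gamma_ppp = 0.000000, Gamma_ppq = 0.557811, Gamma_pqq = 0.185937, Gamma_qpp = 0.000000, Gamma_qpq = -0.628336, Gamma_qqq = -0.209445; k2 = (-0.232181, 0.975278, 0.075766, -0.085345)
  k3: at (p, q) = (-1.054019, 0.721790), (dp/dtau, dq/dtau) = (-0.232394, 0.976333); Gamma_ppp = 0.000000, Gamma_ppq = 0.557907, Gamma_pqq = 0.185969, Gamma_qpp = 0.000000, Gamma_qpq = -0.628733, Gamma_qqq = -0.209578; k3 = (-0.232394, 0.976333, 0.075901, -0.085537)
  k4: at (p, q) = (-1.071464, 0.795095), (dp/dtau, dq/dtau) = (-0.226691, 0.969904); Gamma_ppp = 0.000000, Gamma_ppq = 0.570525, Gamma_pqq = 0.190175, Gamma_qpp = 0.000000, Gamma_qpq = -0.578660, Gamma_qqq = -0.192887; k4 = (-0.226691, 0.969904, 0.071981, -0.073008)
  Y <- Y + (h/6)(k1 + 2k2 + 2k3 + k4): p = -1.0715, q = 0.7950, dp/dtau = -0.2267, dq/dtau = 0.9699

Answer: p = -1.0715, q = 0.7950, dp/dtau = -0.2267, dq/dtau = 0.9699


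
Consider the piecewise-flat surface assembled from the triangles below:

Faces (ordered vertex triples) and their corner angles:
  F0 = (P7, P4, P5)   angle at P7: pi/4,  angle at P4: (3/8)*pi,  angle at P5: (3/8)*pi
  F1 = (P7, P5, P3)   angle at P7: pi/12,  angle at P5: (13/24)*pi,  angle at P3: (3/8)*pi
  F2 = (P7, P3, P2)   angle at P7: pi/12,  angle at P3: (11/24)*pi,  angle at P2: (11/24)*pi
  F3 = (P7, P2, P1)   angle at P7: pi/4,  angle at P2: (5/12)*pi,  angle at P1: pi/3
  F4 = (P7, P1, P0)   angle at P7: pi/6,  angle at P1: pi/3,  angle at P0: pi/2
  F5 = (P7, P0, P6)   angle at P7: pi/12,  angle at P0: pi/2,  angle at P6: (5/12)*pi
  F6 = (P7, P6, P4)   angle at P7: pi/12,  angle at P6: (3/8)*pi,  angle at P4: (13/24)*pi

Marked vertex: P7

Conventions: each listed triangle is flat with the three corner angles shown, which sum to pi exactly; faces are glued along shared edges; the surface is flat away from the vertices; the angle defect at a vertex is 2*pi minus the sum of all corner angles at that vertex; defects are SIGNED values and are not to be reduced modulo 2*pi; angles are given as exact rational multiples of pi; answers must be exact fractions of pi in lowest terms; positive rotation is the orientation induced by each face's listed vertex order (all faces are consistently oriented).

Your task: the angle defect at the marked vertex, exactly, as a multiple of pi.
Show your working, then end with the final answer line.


Sum of corner angles at P7: pi
defect = 2*pi - pi

Answer: defect(P7) = pi


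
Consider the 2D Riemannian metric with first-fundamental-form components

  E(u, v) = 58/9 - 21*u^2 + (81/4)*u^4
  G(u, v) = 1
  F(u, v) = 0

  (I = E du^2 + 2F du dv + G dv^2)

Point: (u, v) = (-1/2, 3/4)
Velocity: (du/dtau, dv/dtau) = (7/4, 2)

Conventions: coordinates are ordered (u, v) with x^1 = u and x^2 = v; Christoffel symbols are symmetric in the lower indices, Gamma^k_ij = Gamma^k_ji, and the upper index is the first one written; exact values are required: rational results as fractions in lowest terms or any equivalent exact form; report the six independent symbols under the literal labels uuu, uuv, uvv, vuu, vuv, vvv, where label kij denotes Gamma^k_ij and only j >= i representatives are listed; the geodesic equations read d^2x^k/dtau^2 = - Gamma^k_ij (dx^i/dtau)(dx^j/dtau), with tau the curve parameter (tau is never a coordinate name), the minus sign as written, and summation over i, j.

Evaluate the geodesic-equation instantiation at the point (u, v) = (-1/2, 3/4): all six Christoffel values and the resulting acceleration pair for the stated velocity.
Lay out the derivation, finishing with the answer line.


E = 1417/576, F = 0, G = 1 at the point
E_u = 87/8, E_v = 0, F_u = 0, F_v = 0, G_u = 0, G_v = 0
EG - F^2 = 1417/576;  g^inv = (576/1417) * [[1, 0], [0, 1417/576]]
first-kind symbols [ij,l] = (1/2)(d_i g_jl + d_j g_il - d_l g_ij): [uu,u] = E_u/2 = 87/16, [uu,v] = F_u - E_v/2 = 0, [uv,u] = E_v/2 = 0, [uv,v] = G_u/2 = 0, [vv,u] = F_v - G_u/2 = 0, [vv,v] = G_v/2 = 0
Gamma^u_ij = (G*[ij,u] - F*[ij,v])/(EG - F^2), Gamma^v_ij = (E*[ij,v] - F*[ij,u])/(EG - F^2)
Gamma_uuu = 3132/1417, Gamma_uuv = 0, Gamma_uvv = 0, Gamma_vuu = 0, Gamma_vuv = 0, Gamma_vvv = 0
d^2u/dtau^2 = -(Gamma_uuu*(7/4)^2 + 2*Gamma_uuv*(7/4)*(2) + Gamma_uvv*(2)^2) = -38367/5668
d^2v/dtau^2 = -(Gamma_vuu*(7/4)^2 + 2*Gamma_vuv*(7/4)*(2) + Gamma_vvv*(2)^2) = 0

Answer: Gamma_uuu = 3132/1417, Gamma_uuv = 0, Gamma_uvv = 0, Gamma_vuu = 0, Gamma_vuv = 0, Gamma_vvv = 0; accelerations (d^2u/dtau^2, d^2v/dtau^2) = (-38367/5668, 0)


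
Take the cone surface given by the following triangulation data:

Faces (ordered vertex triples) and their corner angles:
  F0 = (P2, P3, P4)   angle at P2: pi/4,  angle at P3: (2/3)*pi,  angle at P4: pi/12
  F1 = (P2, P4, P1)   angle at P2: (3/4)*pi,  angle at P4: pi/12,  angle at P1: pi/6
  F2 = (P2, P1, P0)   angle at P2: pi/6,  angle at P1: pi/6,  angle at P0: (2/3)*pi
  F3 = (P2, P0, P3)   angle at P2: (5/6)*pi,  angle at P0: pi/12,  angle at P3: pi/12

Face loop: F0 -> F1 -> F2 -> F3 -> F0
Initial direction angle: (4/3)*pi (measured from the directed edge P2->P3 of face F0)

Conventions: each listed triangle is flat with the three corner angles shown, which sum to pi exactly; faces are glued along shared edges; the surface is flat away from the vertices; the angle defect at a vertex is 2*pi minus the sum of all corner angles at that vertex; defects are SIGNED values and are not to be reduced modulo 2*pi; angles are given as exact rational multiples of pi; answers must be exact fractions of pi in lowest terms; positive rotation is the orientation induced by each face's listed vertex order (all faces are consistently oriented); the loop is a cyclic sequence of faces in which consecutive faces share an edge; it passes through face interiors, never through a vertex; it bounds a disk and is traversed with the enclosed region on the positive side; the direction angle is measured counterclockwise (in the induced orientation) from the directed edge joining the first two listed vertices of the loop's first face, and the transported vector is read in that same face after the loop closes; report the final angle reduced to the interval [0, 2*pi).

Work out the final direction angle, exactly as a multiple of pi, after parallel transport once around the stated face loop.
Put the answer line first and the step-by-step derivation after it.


Answer: final direction angle = (4/3)*pi

enclosed vertex P2: corner angles sum to 2*pi, defect = 2*pi - 2*pi = 0
summing the enclosed defects onto the initial angle, mod 2*pi in the induced orientation:
final angle = (4/3)*pi + 0 = (4/3)*pi (mod 2*pi)


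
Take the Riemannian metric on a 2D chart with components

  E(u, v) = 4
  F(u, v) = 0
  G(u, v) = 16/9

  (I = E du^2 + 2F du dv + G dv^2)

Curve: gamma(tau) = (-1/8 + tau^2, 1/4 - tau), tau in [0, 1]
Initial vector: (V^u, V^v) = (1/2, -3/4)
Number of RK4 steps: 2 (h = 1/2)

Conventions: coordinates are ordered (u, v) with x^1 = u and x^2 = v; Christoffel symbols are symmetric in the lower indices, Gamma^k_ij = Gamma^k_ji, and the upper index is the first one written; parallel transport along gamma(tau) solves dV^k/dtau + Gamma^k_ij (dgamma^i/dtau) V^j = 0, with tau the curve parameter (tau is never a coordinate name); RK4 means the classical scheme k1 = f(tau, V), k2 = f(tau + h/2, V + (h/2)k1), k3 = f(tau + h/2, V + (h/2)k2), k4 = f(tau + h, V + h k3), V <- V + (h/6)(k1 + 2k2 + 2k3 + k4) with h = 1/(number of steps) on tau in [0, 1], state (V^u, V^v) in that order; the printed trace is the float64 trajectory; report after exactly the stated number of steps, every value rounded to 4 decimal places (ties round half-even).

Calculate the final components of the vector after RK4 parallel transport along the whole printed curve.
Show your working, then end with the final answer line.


gamma'(tau) = (2*tau, -1); f(tau, V)^k = -Gamma^k_ij(gamma(tau)) gamma'^i(tau) V^j; h = 1/2; intermediate values shown to 6 dp
curve data and Christoffel symbols at the stage parameters:
  tau = 0.000000: gamma = (-0.125000, 0.250000), gamma' = (0.000000, -1.000000); Gamma_uuu = 0.000000, Gamma_uuv = 0.000000, Gamma_uvv = 0.000000, Gamma_vuu = 0.000000, Gamma_vuv = 0.000000, Gamma_vvv = 0.000000
  tau = 0.250000: gamma = (-0.062500, 0.000000), gamma' = (0.500000, -1.000000); Gamma_uuu = 0.000000, Gamma_uuv = 0.000000, Gamma_uvv = 0.000000, Gamma_vuu = 0.000000, Gamma_vuv = 0.000000, Gamma_vvv = 0.000000
  tau = 0.500000: gamma = (0.125000, -0.250000), gamma' = (1.000000, -1.000000); Gamma_uuu = 0.000000, Gamma_uuv = 0.000000, Gamma_uvv = 0.000000, Gamma_vuu = 0.000000, Gamma_vuv = 0.000000, Gamma_vvv = 0.000000
  tau = 0.750000: gamma = (0.437500, -0.500000), gamma' = (1.500000, -1.000000); Gamma_uuu = 0.000000, Gamma_uuv = 0.000000, Gamma_uvv = 0.000000, Gamma_vuu = 0.000000, Gamma_vuv = 0.000000, Gamma_vvv = 0.000000
  tau = 1.000000: gamma = (0.875000, -0.750000), gamma' = (2.000000, -1.000000); Gamma_uuu = 0.000000, Gamma_uuv = 0.000000, Gamma_uvv = 0.000000, Gamma_vuu = 0.000000, Gamma_vuv = 0.000000, Gamma_vvv = 0.000000
step 0: V^u = 0.5000, V^v = -0.7500
step 1: k1 = (0.000000, 0.000000), k2 = (0.000000, 0.000000), k3 = (0.000000, 0.000000), k4 = (0.000000, 0.000000); V <- V + (h/6)(k1 + 2k2 + 2k3 + k4): V^u = 0.5000, V^v = -0.7500
step 2: k1 = (0.000000, 0.000000), k2 = (0.000000, 0.000000), k3 = (0.000000, 0.000000), k4 = (0.000000, 0.000000); V <- V + (h/6)(k1 + 2k2 + 2k3 + k4): V^u = 0.5000, V^v = -0.7500

Answer: V^u = 0.5000, V^v = -0.7500


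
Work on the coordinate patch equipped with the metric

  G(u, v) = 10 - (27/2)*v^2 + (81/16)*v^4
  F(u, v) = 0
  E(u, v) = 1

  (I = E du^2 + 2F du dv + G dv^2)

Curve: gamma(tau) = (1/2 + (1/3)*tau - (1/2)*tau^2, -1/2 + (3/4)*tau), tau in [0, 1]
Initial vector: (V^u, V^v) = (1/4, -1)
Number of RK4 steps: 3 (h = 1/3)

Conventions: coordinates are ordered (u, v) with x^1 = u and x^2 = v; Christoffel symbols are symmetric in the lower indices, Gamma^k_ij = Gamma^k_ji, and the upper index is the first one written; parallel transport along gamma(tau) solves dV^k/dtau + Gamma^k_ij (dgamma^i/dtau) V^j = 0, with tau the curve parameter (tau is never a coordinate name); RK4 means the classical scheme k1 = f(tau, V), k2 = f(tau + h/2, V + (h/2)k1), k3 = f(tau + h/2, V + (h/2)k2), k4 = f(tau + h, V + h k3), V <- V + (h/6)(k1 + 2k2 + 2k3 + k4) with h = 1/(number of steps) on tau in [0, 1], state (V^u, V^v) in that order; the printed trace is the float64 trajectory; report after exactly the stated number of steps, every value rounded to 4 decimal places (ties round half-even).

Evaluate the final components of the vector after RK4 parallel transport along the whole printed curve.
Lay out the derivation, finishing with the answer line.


gamma'(tau) = (1/3 - tau, 3/4); f(tau, V)^k = -Gamma^k_ij(gamma(tau)) gamma'^i(tau) V^j; h = 1/3; intermediate values shown to 6 dp
curve data and Christoffel symbols at the stage parameters:
  tau = 0.000000: gamma = (0.500000, -0.500000), gamma' = (0.333333, 0.750000); Gamma_uuu = 0.000000, Gamma_uuv = 0.000000, Gamma_uvv = 0.000000, Gamma_vuu = 0.000000, Gamma_vuv = 0.000000, Gamma_vvv = 0.790096
  tau = 0.166667: gamma = (0.541667, -0.375000), gamma' = (0.166667, 0.750000); Gamma_uuu = 0.000000, Gamma_uuv = 0.000000, Gamma_uvv = 0.000000, Gamma_vuu = 0.000000, Gamma_vuv = 0.000000, Gamma_vvv = 0.552151
  tau = 0.333333: gamma = (0.555556, -0.250000), gamma' = (0.000000, 0.750000); Gamma_uuu = 0.000000, Gamma_uuv = 0.000000, Gamma_uvv = 0.000000, Gamma_vuu = 0.000000, Gamma_vuv = 0.000000, Gamma_vvv = 0.350565
  tau = 0.500000: gamma = (0.541667, -0.125000), gamma' = (-0.166667, 0.750000); Gamma_uuu = 0.000000, Gamma_uuv = 0.000000, Gamma_uvv = 0.000000, Gamma_vuu = 0.000000, Gamma_vuv = 0.000000, Gamma_vvv = 0.170345
  tau = 0.666667: gamma = (0.500000, 0.000000), gamma' = (-0.333333, 0.750000); Gamma_uuu = 0.000000, Gamma_uuv = 0.000000, Gamma_uvv = 0.000000, Gamma_vuu = 0.000000, Gamma_vuv = 0.000000, Gamma_vvv = 0.000000
  tau = 0.833333: gamma = (0.430556, 0.125000), gamma' = (-0.500000, 0.750000); Gamma_uuu = 0.000000, Gamma_uuv = 0.000000, Gamma_uvv = 0.000000, Gamma_vuu = 0.000000, Gamma_vuv = 0.000000, Gamma_vvv = -0.170345
  tau = 1.000000: gamma = (0.333333, 0.250000), gamma' = (-0.666667, 0.750000); Gamma_uuu = 0.000000, Gamma_uuv = 0.000000, Gamma_uvv = 0.000000, Gamma_vuu = 0.000000, Gamma_vuv = 0.000000, Gamma_vvv = -0.350565
step 0: V^u = 0.2500, V^v = -1.0000
step 1: k1 = (0.000000, 0.592572), k2 = (0.000000, 0.373215), k3 = (0.000000, 0.388354), k4 = (0.000000, 0.228888); V <- V + (h/6)(k1 + 2k2 + 2k3 + k4): V^u = 0.2500, V^v = -0.8697
step 2: k1 = (0.000000, 0.228677), k2 = (0.000000, 0.106248), k3 = (0.000000, 0.108855), k4 = (0.000000, 0.000000); V <- V + (h/6)(k1 + 2k2 + 2k3 + k4): V^u = 0.2500, V^v = -0.8331
step 3: k1 = (0.000000, 0.000000), k2 = (0.000000, -0.106441), k3 = (0.000000, -0.108707), k4 = (0.000000, -0.228580); V <- V + (h/6)(k1 + 2k2 + 2k3 + k4): V^u = 0.2500, V^v = -0.8697

Answer: V^u = 0.2500, V^v = -0.8697


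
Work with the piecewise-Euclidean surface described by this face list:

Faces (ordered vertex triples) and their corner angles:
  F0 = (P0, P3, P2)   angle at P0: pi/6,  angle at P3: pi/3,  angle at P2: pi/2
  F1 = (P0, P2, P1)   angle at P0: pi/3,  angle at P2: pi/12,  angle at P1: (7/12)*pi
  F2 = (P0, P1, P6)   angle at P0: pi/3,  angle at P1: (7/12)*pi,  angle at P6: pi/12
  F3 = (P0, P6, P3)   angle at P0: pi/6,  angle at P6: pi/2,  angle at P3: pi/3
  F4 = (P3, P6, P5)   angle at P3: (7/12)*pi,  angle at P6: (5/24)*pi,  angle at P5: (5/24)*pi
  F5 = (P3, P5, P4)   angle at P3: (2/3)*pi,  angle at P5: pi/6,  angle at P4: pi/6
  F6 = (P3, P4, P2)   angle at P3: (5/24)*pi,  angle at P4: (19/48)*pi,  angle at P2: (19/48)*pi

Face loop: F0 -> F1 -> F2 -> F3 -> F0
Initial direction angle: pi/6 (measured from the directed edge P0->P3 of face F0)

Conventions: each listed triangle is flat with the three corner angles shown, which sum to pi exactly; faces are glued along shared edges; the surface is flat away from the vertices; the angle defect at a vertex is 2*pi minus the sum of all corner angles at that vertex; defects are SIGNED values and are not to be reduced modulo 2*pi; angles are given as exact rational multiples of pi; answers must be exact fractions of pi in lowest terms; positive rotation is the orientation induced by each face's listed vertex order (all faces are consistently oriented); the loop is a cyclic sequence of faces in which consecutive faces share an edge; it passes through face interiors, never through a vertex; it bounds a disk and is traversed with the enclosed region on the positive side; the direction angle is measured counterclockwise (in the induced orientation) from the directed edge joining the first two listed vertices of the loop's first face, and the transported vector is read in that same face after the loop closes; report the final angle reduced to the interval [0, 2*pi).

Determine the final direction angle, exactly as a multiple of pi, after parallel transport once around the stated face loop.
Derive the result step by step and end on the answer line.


enclosed vertex P0: corner angles sum to pi, defect = 2*pi - pi = pi
by Gauss-Bonnet the loop rotates the vector by the enclosed defect sum (positive orientation, mod 2*pi)
final angle = pi/6 + pi = (7/6)*pi (mod 2*pi)

Answer: final direction angle = (7/6)*pi


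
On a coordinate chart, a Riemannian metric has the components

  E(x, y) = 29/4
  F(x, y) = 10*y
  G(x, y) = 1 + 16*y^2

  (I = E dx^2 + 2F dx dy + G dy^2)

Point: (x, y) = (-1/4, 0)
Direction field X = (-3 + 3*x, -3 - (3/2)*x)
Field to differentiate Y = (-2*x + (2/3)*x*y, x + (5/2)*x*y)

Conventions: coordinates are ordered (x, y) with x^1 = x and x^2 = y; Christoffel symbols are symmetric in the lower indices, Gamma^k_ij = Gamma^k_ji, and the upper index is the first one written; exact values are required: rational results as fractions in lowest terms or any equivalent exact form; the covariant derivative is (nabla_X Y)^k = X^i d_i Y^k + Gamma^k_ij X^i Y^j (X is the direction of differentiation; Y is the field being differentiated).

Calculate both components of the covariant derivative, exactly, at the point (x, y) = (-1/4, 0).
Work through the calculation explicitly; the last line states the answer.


E = 29/4, F = 0, G = 1 at the point
E_x = 0, E_y = 0, F_x = 0, F_y = 10, G_x = 0, G_y = 0
EG - F^2 = 29/4;  g^inv = (4/29) * [[1, 0], [0, 29/4]]
first-kind symbols [ij,l] = (1/2)(d_i g_jl + d_j g_il - d_l g_ij): [xx,x] = E_x/2 = 0, [xx,y] = F_x - E_y/2 = 0, [xy,x] = E_y/2 = 0, [xy,y] = G_x/2 = 0, [yy,x] = F_y - G_x/2 = 10, [yy,y] = G_y/2 = 0
Gamma^x_ij = (G*[ij,x] - F*[ij,y])/(EG - F^2), Gamma^y_ij = (E*[ij,y] - F*[ij,x])/(EG - F^2)
Gamma_xxx = 0, Gamma_xxy = 0, Gamma_xyy = 40/29, Gamma_yxx = 0, Gamma_yxy = 0, Gamma_yyy = 0
X = (-15/4, -21/8), Y = (1/2, -1/4) at the point

Answer: (nabla_X Y)^x = 4103/464, (nabla_X Y)^y = -135/64
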